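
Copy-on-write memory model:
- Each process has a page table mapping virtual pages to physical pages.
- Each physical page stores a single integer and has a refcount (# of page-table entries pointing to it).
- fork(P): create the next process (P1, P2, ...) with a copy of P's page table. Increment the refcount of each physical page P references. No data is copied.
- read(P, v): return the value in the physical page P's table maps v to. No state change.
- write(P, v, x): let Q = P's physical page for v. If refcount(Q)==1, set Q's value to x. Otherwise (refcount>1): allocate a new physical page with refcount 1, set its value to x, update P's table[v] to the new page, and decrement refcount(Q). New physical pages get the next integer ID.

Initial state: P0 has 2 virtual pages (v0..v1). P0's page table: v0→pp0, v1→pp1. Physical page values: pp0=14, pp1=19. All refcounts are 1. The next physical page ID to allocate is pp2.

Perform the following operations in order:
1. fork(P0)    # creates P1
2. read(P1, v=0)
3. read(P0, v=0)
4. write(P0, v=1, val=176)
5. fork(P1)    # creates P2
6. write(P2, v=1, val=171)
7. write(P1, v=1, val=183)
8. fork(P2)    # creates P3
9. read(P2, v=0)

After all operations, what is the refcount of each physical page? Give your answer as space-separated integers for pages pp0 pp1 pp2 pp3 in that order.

Op 1: fork(P0) -> P1. 2 ppages; refcounts: pp0:2 pp1:2
Op 2: read(P1, v0) -> 14. No state change.
Op 3: read(P0, v0) -> 14. No state change.
Op 4: write(P0, v1, 176). refcount(pp1)=2>1 -> COPY to pp2. 3 ppages; refcounts: pp0:2 pp1:1 pp2:1
Op 5: fork(P1) -> P2. 3 ppages; refcounts: pp0:3 pp1:2 pp2:1
Op 6: write(P2, v1, 171). refcount(pp1)=2>1 -> COPY to pp3. 4 ppages; refcounts: pp0:3 pp1:1 pp2:1 pp3:1
Op 7: write(P1, v1, 183). refcount(pp1)=1 -> write in place. 4 ppages; refcounts: pp0:3 pp1:1 pp2:1 pp3:1
Op 8: fork(P2) -> P3. 4 ppages; refcounts: pp0:4 pp1:1 pp2:1 pp3:2
Op 9: read(P2, v0) -> 14. No state change.

Answer: 4 1 1 2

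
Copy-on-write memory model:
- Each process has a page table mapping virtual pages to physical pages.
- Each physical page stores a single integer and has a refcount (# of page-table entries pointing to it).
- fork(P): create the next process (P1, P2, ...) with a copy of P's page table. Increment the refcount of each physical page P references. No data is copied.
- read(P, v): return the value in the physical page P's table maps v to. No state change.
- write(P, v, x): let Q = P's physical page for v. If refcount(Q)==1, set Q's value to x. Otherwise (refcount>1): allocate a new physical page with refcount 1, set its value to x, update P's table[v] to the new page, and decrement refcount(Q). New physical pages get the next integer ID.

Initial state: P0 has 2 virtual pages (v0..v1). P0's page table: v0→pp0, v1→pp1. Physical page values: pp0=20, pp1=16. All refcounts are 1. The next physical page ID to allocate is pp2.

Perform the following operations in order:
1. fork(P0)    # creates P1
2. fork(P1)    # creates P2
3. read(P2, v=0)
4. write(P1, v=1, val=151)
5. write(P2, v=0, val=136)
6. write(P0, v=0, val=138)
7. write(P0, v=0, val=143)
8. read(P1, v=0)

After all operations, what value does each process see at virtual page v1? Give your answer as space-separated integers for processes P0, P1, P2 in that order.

Answer: 16 151 16

Derivation:
Op 1: fork(P0) -> P1. 2 ppages; refcounts: pp0:2 pp1:2
Op 2: fork(P1) -> P2. 2 ppages; refcounts: pp0:3 pp1:3
Op 3: read(P2, v0) -> 20. No state change.
Op 4: write(P1, v1, 151). refcount(pp1)=3>1 -> COPY to pp2. 3 ppages; refcounts: pp0:3 pp1:2 pp2:1
Op 5: write(P2, v0, 136). refcount(pp0)=3>1 -> COPY to pp3. 4 ppages; refcounts: pp0:2 pp1:2 pp2:1 pp3:1
Op 6: write(P0, v0, 138). refcount(pp0)=2>1 -> COPY to pp4. 5 ppages; refcounts: pp0:1 pp1:2 pp2:1 pp3:1 pp4:1
Op 7: write(P0, v0, 143). refcount(pp4)=1 -> write in place. 5 ppages; refcounts: pp0:1 pp1:2 pp2:1 pp3:1 pp4:1
Op 8: read(P1, v0) -> 20. No state change.
P0: v1 -> pp1 = 16
P1: v1 -> pp2 = 151
P2: v1 -> pp1 = 16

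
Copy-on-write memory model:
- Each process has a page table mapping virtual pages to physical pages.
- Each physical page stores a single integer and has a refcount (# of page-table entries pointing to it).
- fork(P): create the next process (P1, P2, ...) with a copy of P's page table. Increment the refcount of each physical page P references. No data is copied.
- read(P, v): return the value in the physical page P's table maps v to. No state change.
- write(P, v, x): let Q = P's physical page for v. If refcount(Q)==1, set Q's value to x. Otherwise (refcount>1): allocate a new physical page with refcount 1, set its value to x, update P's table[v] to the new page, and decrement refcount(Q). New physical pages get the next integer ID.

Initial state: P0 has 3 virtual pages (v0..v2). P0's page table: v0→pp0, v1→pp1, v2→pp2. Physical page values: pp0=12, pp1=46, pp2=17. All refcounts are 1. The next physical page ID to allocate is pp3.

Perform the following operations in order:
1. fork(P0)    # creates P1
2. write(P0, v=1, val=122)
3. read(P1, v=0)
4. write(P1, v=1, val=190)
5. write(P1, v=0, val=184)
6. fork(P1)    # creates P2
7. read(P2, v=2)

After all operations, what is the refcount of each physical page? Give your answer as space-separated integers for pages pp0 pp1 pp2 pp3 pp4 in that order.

Answer: 1 2 3 1 2

Derivation:
Op 1: fork(P0) -> P1. 3 ppages; refcounts: pp0:2 pp1:2 pp2:2
Op 2: write(P0, v1, 122). refcount(pp1)=2>1 -> COPY to pp3. 4 ppages; refcounts: pp0:2 pp1:1 pp2:2 pp3:1
Op 3: read(P1, v0) -> 12. No state change.
Op 4: write(P1, v1, 190). refcount(pp1)=1 -> write in place. 4 ppages; refcounts: pp0:2 pp1:1 pp2:2 pp3:1
Op 5: write(P1, v0, 184). refcount(pp0)=2>1 -> COPY to pp4. 5 ppages; refcounts: pp0:1 pp1:1 pp2:2 pp3:1 pp4:1
Op 6: fork(P1) -> P2. 5 ppages; refcounts: pp0:1 pp1:2 pp2:3 pp3:1 pp4:2
Op 7: read(P2, v2) -> 17. No state change.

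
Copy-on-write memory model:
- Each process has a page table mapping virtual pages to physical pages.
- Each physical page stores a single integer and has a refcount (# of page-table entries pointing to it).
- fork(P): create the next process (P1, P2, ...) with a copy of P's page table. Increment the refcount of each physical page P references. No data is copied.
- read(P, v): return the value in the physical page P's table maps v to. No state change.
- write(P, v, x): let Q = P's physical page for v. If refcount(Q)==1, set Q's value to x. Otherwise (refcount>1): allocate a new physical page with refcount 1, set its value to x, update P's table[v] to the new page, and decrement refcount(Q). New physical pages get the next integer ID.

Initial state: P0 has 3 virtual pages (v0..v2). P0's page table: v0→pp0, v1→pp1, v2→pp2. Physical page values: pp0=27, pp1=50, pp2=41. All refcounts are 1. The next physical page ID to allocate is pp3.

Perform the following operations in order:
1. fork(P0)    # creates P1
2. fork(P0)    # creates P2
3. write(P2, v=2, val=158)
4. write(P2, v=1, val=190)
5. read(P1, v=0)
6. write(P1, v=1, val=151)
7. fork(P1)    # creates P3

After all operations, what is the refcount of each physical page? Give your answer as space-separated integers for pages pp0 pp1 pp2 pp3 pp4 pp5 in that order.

Op 1: fork(P0) -> P1. 3 ppages; refcounts: pp0:2 pp1:2 pp2:2
Op 2: fork(P0) -> P2. 3 ppages; refcounts: pp0:3 pp1:3 pp2:3
Op 3: write(P2, v2, 158). refcount(pp2)=3>1 -> COPY to pp3. 4 ppages; refcounts: pp0:3 pp1:3 pp2:2 pp3:1
Op 4: write(P2, v1, 190). refcount(pp1)=3>1 -> COPY to pp4. 5 ppages; refcounts: pp0:3 pp1:2 pp2:2 pp3:1 pp4:1
Op 5: read(P1, v0) -> 27. No state change.
Op 6: write(P1, v1, 151). refcount(pp1)=2>1 -> COPY to pp5. 6 ppages; refcounts: pp0:3 pp1:1 pp2:2 pp3:1 pp4:1 pp5:1
Op 7: fork(P1) -> P3. 6 ppages; refcounts: pp0:4 pp1:1 pp2:3 pp3:1 pp4:1 pp5:2

Answer: 4 1 3 1 1 2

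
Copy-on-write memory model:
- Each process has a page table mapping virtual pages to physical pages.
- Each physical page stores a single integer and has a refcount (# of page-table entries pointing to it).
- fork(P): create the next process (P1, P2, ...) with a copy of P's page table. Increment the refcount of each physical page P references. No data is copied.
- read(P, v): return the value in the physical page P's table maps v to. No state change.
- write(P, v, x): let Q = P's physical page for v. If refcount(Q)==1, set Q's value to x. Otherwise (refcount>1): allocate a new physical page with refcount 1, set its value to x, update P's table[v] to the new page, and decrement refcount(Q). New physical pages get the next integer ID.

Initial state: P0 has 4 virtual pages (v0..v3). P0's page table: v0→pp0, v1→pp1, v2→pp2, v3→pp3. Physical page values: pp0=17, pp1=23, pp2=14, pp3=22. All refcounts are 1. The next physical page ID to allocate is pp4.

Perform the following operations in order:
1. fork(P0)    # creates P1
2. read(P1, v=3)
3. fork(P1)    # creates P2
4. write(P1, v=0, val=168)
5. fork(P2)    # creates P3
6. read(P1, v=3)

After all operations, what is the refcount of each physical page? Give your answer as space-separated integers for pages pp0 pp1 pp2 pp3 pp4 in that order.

Op 1: fork(P0) -> P1. 4 ppages; refcounts: pp0:2 pp1:2 pp2:2 pp3:2
Op 2: read(P1, v3) -> 22. No state change.
Op 3: fork(P1) -> P2. 4 ppages; refcounts: pp0:3 pp1:3 pp2:3 pp3:3
Op 4: write(P1, v0, 168). refcount(pp0)=3>1 -> COPY to pp4. 5 ppages; refcounts: pp0:2 pp1:3 pp2:3 pp3:3 pp4:1
Op 5: fork(P2) -> P3. 5 ppages; refcounts: pp0:3 pp1:4 pp2:4 pp3:4 pp4:1
Op 6: read(P1, v3) -> 22. No state change.

Answer: 3 4 4 4 1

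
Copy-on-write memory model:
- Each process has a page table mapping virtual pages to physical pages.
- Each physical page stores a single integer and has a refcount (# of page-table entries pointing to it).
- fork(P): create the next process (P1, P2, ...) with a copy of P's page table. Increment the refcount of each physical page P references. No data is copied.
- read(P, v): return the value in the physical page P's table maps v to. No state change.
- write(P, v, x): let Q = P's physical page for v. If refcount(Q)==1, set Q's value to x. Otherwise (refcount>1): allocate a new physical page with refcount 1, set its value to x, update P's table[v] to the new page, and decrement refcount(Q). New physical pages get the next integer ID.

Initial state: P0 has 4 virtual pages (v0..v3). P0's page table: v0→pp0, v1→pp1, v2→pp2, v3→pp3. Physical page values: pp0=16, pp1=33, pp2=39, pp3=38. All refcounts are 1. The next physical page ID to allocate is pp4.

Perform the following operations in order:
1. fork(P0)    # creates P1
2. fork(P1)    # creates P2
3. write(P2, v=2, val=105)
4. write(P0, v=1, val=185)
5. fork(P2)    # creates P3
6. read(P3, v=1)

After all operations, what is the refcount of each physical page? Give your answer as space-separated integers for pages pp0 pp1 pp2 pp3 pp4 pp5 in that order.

Op 1: fork(P0) -> P1. 4 ppages; refcounts: pp0:2 pp1:2 pp2:2 pp3:2
Op 2: fork(P1) -> P2. 4 ppages; refcounts: pp0:3 pp1:3 pp2:3 pp3:3
Op 3: write(P2, v2, 105). refcount(pp2)=3>1 -> COPY to pp4. 5 ppages; refcounts: pp0:3 pp1:3 pp2:2 pp3:3 pp4:1
Op 4: write(P0, v1, 185). refcount(pp1)=3>1 -> COPY to pp5. 6 ppages; refcounts: pp0:3 pp1:2 pp2:2 pp3:3 pp4:1 pp5:1
Op 5: fork(P2) -> P3. 6 ppages; refcounts: pp0:4 pp1:3 pp2:2 pp3:4 pp4:2 pp5:1
Op 6: read(P3, v1) -> 33. No state change.

Answer: 4 3 2 4 2 1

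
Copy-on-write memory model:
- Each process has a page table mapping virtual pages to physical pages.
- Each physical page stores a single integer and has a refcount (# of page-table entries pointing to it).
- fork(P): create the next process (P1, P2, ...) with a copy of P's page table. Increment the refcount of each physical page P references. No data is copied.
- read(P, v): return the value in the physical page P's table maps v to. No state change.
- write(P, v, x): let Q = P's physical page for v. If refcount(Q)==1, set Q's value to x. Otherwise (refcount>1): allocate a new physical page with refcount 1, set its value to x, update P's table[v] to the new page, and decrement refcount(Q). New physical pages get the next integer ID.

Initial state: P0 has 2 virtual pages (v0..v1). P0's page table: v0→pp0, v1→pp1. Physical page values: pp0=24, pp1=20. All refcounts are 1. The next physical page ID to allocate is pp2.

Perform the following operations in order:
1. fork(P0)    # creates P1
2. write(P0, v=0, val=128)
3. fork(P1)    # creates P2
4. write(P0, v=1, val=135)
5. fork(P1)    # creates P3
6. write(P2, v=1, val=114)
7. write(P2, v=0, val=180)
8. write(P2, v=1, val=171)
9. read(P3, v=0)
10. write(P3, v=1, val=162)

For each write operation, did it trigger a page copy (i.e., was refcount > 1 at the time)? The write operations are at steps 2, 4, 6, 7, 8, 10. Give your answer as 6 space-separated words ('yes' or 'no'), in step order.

Op 1: fork(P0) -> P1. 2 ppages; refcounts: pp0:2 pp1:2
Op 2: write(P0, v0, 128). refcount(pp0)=2>1 -> COPY to pp2. 3 ppages; refcounts: pp0:1 pp1:2 pp2:1
Op 3: fork(P1) -> P2. 3 ppages; refcounts: pp0:2 pp1:3 pp2:1
Op 4: write(P0, v1, 135). refcount(pp1)=3>1 -> COPY to pp3. 4 ppages; refcounts: pp0:2 pp1:2 pp2:1 pp3:1
Op 5: fork(P1) -> P3. 4 ppages; refcounts: pp0:3 pp1:3 pp2:1 pp3:1
Op 6: write(P2, v1, 114). refcount(pp1)=3>1 -> COPY to pp4. 5 ppages; refcounts: pp0:3 pp1:2 pp2:1 pp3:1 pp4:1
Op 7: write(P2, v0, 180). refcount(pp0)=3>1 -> COPY to pp5. 6 ppages; refcounts: pp0:2 pp1:2 pp2:1 pp3:1 pp4:1 pp5:1
Op 8: write(P2, v1, 171). refcount(pp4)=1 -> write in place. 6 ppages; refcounts: pp0:2 pp1:2 pp2:1 pp3:1 pp4:1 pp5:1
Op 9: read(P3, v0) -> 24. No state change.
Op 10: write(P3, v1, 162). refcount(pp1)=2>1 -> COPY to pp6. 7 ppages; refcounts: pp0:2 pp1:1 pp2:1 pp3:1 pp4:1 pp5:1 pp6:1

yes yes yes yes no yes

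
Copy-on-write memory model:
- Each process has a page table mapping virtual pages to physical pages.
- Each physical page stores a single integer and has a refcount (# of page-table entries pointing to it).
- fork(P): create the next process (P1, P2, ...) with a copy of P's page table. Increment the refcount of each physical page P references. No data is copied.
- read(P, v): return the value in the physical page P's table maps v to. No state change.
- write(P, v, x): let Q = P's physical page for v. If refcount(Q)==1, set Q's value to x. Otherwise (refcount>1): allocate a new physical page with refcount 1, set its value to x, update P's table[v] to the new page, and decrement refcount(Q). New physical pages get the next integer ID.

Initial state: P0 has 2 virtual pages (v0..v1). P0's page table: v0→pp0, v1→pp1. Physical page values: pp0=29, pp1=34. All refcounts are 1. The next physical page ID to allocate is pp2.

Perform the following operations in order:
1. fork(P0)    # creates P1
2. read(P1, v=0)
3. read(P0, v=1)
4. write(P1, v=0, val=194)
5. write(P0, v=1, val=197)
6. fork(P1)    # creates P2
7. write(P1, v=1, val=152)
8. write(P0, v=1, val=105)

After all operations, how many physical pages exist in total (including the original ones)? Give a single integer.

Answer: 5

Derivation:
Op 1: fork(P0) -> P1. 2 ppages; refcounts: pp0:2 pp1:2
Op 2: read(P1, v0) -> 29. No state change.
Op 3: read(P0, v1) -> 34. No state change.
Op 4: write(P1, v0, 194). refcount(pp0)=2>1 -> COPY to pp2. 3 ppages; refcounts: pp0:1 pp1:2 pp2:1
Op 5: write(P0, v1, 197). refcount(pp1)=2>1 -> COPY to pp3. 4 ppages; refcounts: pp0:1 pp1:1 pp2:1 pp3:1
Op 6: fork(P1) -> P2. 4 ppages; refcounts: pp0:1 pp1:2 pp2:2 pp3:1
Op 7: write(P1, v1, 152). refcount(pp1)=2>1 -> COPY to pp4. 5 ppages; refcounts: pp0:1 pp1:1 pp2:2 pp3:1 pp4:1
Op 8: write(P0, v1, 105). refcount(pp3)=1 -> write in place. 5 ppages; refcounts: pp0:1 pp1:1 pp2:2 pp3:1 pp4:1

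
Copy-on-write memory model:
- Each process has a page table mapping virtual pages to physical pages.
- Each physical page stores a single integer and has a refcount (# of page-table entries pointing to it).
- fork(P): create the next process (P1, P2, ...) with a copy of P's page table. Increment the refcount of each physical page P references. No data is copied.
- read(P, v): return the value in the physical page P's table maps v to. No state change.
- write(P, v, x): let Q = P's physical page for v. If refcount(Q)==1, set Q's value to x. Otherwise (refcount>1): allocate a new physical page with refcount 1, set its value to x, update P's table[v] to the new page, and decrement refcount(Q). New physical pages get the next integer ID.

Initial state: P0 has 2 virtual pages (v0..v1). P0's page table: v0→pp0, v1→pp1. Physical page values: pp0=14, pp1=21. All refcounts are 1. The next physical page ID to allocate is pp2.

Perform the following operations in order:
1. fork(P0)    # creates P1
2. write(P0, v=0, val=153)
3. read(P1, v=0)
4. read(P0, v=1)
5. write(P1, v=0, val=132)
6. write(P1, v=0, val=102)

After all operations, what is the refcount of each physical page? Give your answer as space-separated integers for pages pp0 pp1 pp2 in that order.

Op 1: fork(P0) -> P1. 2 ppages; refcounts: pp0:2 pp1:2
Op 2: write(P0, v0, 153). refcount(pp0)=2>1 -> COPY to pp2. 3 ppages; refcounts: pp0:1 pp1:2 pp2:1
Op 3: read(P1, v0) -> 14. No state change.
Op 4: read(P0, v1) -> 21. No state change.
Op 5: write(P1, v0, 132). refcount(pp0)=1 -> write in place. 3 ppages; refcounts: pp0:1 pp1:2 pp2:1
Op 6: write(P1, v0, 102). refcount(pp0)=1 -> write in place. 3 ppages; refcounts: pp0:1 pp1:2 pp2:1

Answer: 1 2 1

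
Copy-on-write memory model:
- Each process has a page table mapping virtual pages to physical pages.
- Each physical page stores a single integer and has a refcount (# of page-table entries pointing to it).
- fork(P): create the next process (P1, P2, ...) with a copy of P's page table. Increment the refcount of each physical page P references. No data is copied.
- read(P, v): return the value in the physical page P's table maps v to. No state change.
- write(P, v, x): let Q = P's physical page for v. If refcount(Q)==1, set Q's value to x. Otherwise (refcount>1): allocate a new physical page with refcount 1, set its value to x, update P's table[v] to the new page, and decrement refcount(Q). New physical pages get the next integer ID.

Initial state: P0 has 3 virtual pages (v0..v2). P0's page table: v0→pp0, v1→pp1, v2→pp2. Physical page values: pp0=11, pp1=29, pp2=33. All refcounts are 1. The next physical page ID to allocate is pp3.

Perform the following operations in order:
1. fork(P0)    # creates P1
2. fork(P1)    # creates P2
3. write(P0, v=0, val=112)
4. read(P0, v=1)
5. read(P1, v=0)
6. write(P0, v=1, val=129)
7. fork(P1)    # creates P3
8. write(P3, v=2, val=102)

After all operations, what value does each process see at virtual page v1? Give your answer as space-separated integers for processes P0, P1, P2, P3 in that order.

Op 1: fork(P0) -> P1. 3 ppages; refcounts: pp0:2 pp1:2 pp2:2
Op 2: fork(P1) -> P2. 3 ppages; refcounts: pp0:3 pp1:3 pp2:3
Op 3: write(P0, v0, 112). refcount(pp0)=3>1 -> COPY to pp3. 4 ppages; refcounts: pp0:2 pp1:3 pp2:3 pp3:1
Op 4: read(P0, v1) -> 29. No state change.
Op 5: read(P1, v0) -> 11. No state change.
Op 6: write(P0, v1, 129). refcount(pp1)=3>1 -> COPY to pp4. 5 ppages; refcounts: pp0:2 pp1:2 pp2:3 pp3:1 pp4:1
Op 7: fork(P1) -> P3. 5 ppages; refcounts: pp0:3 pp1:3 pp2:4 pp3:1 pp4:1
Op 8: write(P3, v2, 102). refcount(pp2)=4>1 -> COPY to pp5. 6 ppages; refcounts: pp0:3 pp1:3 pp2:3 pp3:1 pp4:1 pp5:1
P0: v1 -> pp4 = 129
P1: v1 -> pp1 = 29
P2: v1 -> pp1 = 29
P3: v1 -> pp1 = 29

Answer: 129 29 29 29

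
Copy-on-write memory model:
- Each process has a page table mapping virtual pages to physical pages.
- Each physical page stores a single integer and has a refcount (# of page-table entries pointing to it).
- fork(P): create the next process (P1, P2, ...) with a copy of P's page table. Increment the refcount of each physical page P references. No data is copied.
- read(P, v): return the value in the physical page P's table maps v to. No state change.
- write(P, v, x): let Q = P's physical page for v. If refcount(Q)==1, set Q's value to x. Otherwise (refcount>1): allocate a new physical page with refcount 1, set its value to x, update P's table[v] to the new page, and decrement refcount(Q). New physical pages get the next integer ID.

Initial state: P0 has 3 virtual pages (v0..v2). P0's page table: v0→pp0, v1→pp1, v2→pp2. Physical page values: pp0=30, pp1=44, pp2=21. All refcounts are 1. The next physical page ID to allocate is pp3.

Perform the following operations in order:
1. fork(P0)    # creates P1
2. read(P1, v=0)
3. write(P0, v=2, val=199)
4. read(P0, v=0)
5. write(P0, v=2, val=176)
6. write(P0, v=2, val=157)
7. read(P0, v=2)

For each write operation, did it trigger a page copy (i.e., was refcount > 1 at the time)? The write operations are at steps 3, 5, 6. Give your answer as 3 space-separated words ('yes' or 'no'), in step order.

Op 1: fork(P0) -> P1. 3 ppages; refcounts: pp0:2 pp1:2 pp2:2
Op 2: read(P1, v0) -> 30. No state change.
Op 3: write(P0, v2, 199). refcount(pp2)=2>1 -> COPY to pp3. 4 ppages; refcounts: pp0:2 pp1:2 pp2:1 pp3:1
Op 4: read(P0, v0) -> 30. No state change.
Op 5: write(P0, v2, 176). refcount(pp3)=1 -> write in place. 4 ppages; refcounts: pp0:2 pp1:2 pp2:1 pp3:1
Op 6: write(P0, v2, 157). refcount(pp3)=1 -> write in place. 4 ppages; refcounts: pp0:2 pp1:2 pp2:1 pp3:1
Op 7: read(P0, v2) -> 157. No state change.

yes no no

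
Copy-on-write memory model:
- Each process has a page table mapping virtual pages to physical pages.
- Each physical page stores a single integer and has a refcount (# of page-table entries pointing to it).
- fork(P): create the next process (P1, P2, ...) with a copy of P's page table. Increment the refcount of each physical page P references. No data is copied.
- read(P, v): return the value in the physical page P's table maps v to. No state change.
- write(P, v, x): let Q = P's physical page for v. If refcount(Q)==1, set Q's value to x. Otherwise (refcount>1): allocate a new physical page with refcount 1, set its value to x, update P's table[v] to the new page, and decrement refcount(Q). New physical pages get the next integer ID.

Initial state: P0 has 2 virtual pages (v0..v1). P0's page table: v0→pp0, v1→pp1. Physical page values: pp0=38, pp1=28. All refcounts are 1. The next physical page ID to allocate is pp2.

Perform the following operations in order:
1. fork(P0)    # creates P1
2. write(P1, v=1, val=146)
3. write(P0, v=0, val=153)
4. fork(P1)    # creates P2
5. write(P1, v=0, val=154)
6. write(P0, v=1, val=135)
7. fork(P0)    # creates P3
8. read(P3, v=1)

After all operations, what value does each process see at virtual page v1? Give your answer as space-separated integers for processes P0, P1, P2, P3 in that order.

Op 1: fork(P0) -> P1. 2 ppages; refcounts: pp0:2 pp1:2
Op 2: write(P1, v1, 146). refcount(pp1)=2>1 -> COPY to pp2. 3 ppages; refcounts: pp0:2 pp1:1 pp2:1
Op 3: write(P0, v0, 153). refcount(pp0)=2>1 -> COPY to pp3. 4 ppages; refcounts: pp0:1 pp1:1 pp2:1 pp3:1
Op 4: fork(P1) -> P2. 4 ppages; refcounts: pp0:2 pp1:1 pp2:2 pp3:1
Op 5: write(P1, v0, 154). refcount(pp0)=2>1 -> COPY to pp4. 5 ppages; refcounts: pp0:1 pp1:1 pp2:2 pp3:1 pp4:1
Op 6: write(P0, v1, 135). refcount(pp1)=1 -> write in place. 5 ppages; refcounts: pp0:1 pp1:1 pp2:2 pp3:1 pp4:1
Op 7: fork(P0) -> P3. 5 ppages; refcounts: pp0:1 pp1:2 pp2:2 pp3:2 pp4:1
Op 8: read(P3, v1) -> 135. No state change.
P0: v1 -> pp1 = 135
P1: v1 -> pp2 = 146
P2: v1 -> pp2 = 146
P3: v1 -> pp1 = 135

Answer: 135 146 146 135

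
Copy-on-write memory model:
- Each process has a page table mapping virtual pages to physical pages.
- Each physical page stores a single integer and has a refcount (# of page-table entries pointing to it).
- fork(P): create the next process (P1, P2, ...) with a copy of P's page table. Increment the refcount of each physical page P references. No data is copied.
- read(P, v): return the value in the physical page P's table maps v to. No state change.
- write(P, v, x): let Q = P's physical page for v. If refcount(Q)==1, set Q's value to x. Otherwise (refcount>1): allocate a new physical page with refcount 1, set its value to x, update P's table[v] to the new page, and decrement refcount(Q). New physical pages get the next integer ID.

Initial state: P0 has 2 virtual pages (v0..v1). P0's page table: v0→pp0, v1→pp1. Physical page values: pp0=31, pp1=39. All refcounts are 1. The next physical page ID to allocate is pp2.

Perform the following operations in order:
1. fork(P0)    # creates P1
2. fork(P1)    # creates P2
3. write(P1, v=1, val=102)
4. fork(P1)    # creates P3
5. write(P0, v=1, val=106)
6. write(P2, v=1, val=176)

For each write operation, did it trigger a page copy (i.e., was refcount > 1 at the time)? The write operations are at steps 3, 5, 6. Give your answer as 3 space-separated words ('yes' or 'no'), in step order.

Op 1: fork(P0) -> P1. 2 ppages; refcounts: pp0:2 pp1:2
Op 2: fork(P1) -> P2. 2 ppages; refcounts: pp0:3 pp1:3
Op 3: write(P1, v1, 102). refcount(pp1)=3>1 -> COPY to pp2. 3 ppages; refcounts: pp0:3 pp1:2 pp2:1
Op 4: fork(P1) -> P3. 3 ppages; refcounts: pp0:4 pp1:2 pp2:2
Op 5: write(P0, v1, 106). refcount(pp1)=2>1 -> COPY to pp3. 4 ppages; refcounts: pp0:4 pp1:1 pp2:2 pp3:1
Op 6: write(P2, v1, 176). refcount(pp1)=1 -> write in place. 4 ppages; refcounts: pp0:4 pp1:1 pp2:2 pp3:1

yes yes no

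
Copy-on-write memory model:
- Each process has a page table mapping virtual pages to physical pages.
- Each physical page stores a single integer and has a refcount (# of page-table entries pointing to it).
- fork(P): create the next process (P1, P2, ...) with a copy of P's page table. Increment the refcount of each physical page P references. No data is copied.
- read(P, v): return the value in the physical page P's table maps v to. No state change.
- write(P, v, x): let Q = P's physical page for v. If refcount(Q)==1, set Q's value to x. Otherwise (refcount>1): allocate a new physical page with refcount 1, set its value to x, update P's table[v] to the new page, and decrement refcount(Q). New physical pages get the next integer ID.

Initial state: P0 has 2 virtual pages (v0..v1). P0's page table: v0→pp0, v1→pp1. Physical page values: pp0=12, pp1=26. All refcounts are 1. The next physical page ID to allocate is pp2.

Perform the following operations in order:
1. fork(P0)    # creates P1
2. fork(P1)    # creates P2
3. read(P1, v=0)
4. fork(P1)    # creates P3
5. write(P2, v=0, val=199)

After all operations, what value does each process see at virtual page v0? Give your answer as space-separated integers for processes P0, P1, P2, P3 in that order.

Answer: 12 12 199 12

Derivation:
Op 1: fork(P0) -> P1. 2 ppages; refcounts: pp0:2 pp1:2
Op 2: fork(P1) -> P2. 2 ppages; refcounts: pp0:3 pp1:3
Op 3: read(P1, v0) -> 12. No state change.
Op 4: fork(P1) -> P3. 2 ppages; refcounts: pp0:4 pp1:4
Op 5: write(P2, v0, 199). refcount(pp0)=4>1 -> COPY to pp2. 3 ppages; refcounts: pp0:3 pp1:4 pp2:1
P0: v0 -> pp0 = 12
P1: v0 -> pp0 = 12
P2: v0 -> pp2 = 199
P3: v0 -> pp0 = 12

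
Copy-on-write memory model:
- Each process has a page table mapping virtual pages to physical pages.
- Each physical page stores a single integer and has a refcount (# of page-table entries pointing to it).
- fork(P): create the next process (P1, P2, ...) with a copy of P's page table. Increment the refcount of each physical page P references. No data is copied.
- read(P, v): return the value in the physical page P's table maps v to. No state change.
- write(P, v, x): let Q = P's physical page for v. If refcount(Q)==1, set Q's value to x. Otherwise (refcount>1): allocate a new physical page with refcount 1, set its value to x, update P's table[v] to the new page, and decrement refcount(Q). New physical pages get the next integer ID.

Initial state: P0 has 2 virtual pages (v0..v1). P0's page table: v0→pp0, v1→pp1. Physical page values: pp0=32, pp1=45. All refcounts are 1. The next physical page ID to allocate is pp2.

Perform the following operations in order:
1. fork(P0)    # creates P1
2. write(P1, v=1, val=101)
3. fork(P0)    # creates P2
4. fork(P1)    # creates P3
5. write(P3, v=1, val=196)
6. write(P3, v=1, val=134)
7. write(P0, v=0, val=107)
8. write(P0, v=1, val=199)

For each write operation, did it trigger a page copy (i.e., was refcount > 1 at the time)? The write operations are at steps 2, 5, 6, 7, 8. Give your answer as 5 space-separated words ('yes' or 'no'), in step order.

Op 1: fork(P0) -> P1. 2 ppages; refcounts: pp0:2 pp1:2
Op 2: write(P1, v1, 101). refcount(pp1)=2>1 -> COPY to pp2. 3 ppages; refcounts: pp0:2 pp1:1 pp2:1
Op 3: fork(P0) -> P2. 3 ppages; refcounts: pp0:3 pp1:2 pp2:1
Op 4: fork(P1) -> P3. 3 ppages; refcounts: pp0:4 pp1:2 pp2:2
Op 5: write(P3, v1, 196). refcount(pp2)=2>1 -> COPY to pp3. 4 ppages; refcounts: pp0:4 pp1:2 pp2:1 pp3:1
Op 6: write(P3, v1, 134). refcount(pp3)=1 -> write in place. 4 ppages; refcounts: pp0:4 pp1:2 pp2:1 pp3:1
Op 7: write(P0, v0, 107). refcount(pp0)=4>1 -> COPY to pp4. 5 ppages; refcounts: pp0:3 pp1:2 pp2:1 pp3:1 pp4:1
Op 8: write(P0, v1, 199). refcount(pp1)=2>1 -> COPY to pp5. 6 ppages; refcounts: pp0:3 pp1:1 pp2:1 pp3:1 pp4:1 pp5:1

yes yes no yes yes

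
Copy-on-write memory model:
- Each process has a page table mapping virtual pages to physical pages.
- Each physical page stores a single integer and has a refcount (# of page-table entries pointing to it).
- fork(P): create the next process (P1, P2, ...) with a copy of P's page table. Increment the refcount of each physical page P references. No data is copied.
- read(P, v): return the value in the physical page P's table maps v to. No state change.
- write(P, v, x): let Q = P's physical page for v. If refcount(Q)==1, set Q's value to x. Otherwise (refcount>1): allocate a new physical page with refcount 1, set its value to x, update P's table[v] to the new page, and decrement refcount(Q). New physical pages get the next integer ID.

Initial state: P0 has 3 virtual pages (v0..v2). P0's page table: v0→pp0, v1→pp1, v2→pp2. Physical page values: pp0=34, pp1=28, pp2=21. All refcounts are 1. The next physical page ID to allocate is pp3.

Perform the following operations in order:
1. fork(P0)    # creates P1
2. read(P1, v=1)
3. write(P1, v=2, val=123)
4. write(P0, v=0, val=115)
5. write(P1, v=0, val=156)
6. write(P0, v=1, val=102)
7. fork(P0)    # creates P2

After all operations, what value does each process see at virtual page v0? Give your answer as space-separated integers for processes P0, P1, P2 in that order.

Op 1: fork(P0) -> P1. 3 ppages; refcounts: pp0:2 pp1:2 pp2:2
Op 2: read(P1, v1) -> 28. No state change.
Op 3: write(P1, v2, 123). refcount(pp2)=2>1 -> COPY to pp3. 4 ppages; refcounts: pp0:2 pp1:2 pp2:1 pp3:1
Op 4: write(P0, v0, 115). refcount(pp0)=2>1 -> COPY to pp4. 5 ppages; refcounts: pp0:1 pp1:2 pp2:1 pp3:1 pp4:1
Op 5: write(P1, v0, 156). refcount(pp0)=1 -> write in place. 5 ppages; refcounts: pp0:1 pp1:2 pp2:1 pp3:1 pp4:1
Op 6: write(P0, v1, 102). refcount(pp1)=2>1 -> COPY to pp5. 6 ppages; refcounts: pp0:1 pp1:1 pp2:1 pp3:1 pp4:1 pp5:1
Op 7: fork(P0) -> P2. 6 ppages; refcounts: pp0:1 pp1:1 pp2:2 pp3:1 pp4:2 pp5:2
P0: v0 -> pp4 = 115
P1: v0 -> pp0 = 156
P2: v0 -> pp4 = 115

Answer: 115 156 115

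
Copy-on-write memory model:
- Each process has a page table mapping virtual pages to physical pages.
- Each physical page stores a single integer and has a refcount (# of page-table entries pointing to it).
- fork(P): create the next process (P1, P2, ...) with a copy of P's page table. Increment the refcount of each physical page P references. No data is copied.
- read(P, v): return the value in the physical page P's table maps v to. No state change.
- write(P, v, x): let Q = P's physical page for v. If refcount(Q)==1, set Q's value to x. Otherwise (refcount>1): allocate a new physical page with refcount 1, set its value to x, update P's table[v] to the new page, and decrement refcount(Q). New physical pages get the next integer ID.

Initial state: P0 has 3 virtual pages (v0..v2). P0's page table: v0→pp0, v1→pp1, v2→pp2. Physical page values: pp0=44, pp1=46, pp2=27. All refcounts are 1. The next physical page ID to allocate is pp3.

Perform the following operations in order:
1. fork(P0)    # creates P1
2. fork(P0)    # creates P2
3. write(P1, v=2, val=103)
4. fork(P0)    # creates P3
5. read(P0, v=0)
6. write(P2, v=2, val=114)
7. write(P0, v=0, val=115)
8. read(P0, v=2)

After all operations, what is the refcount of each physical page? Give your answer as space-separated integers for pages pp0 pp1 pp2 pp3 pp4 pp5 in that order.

Op 1: fork(P0) -> P1. 3 ppages; refcounts: pp0:2 pp1:2 pp2:2
Op 2: fork(P0) -> P2. 3 ppages; refcounts: pp0:3 pp1:3 pp2:3
Op 3: write(P1, v2, 103). refcount(pp2)=3>1 -> COPY to pp3. 4 ppages; refcounts: pp0:3 pp1:3 pp2:2 pp3:1
Op 4: fork(P0) -> P3. 4 ppages; refcounts: pp0:4 pp1:4 pp2:3 pp3:1
Op 5: read(P0, v0) -> 44. No state change.
Op 6: write(P2, v2, 114). refcount(pp2)=3>1 -> COPY to pp4. 5 ppages; refcounts: pp0:4 pp1:4 pp2:2 pp3:1 pp4:1
Op 7: write(P0, v0, 115). refcount(pp0)=4>1 -> COPY to pp5. 6 ppages; refcounts: pp0:3 pp1:4 pp2:2 pp3:1 pp4:1 pp5:1
Op 8: read(P0, v2) -> 27. No state change.

Answer: 3 4 2 1 1 1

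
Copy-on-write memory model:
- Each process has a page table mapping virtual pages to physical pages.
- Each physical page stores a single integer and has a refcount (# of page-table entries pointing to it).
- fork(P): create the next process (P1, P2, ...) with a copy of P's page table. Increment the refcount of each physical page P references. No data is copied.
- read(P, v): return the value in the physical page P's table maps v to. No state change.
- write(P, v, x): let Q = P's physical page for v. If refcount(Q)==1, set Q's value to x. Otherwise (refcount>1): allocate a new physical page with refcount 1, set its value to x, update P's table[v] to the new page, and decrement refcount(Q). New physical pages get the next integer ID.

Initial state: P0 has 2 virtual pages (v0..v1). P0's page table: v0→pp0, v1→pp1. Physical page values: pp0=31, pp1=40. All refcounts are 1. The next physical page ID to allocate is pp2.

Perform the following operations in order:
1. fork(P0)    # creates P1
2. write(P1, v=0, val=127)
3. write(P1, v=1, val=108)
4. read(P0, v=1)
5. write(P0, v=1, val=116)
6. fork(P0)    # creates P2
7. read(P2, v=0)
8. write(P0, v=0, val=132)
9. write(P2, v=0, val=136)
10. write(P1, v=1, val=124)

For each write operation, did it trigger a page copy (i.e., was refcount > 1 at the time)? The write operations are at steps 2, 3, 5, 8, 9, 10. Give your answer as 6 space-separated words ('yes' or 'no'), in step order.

Op 1: fork(P0) -> P1. 2 ppages; refcounts: pp0:2 pp1:2
Op 2: write(P1, v0, 127). refcount(pp0)=2>1 -> COPY to pp2. 3 ppages; refcounts: pp0:1 pp1:2 pp2:1
Op 3: write(P1, v1, 108). refcount(pp1)=2>1 -> COPY to pp3. 4 ppages; refcounts: pp0:1 pp1:1 pp2:1 pp3:1
Op 4: read(P0, v1) -> 40. No state change.
Op 5: write(P0, v1, 116). refcount(pp1)=1 -> write in place. 4 ppages; refcounts: pp0:1 pp1:1 pp2:1 pp3:1
Op 6: fork(P0) -> P2. 4 ppages; refcounts: pp0:2 pp1:2 pp2:1 pp3:1
Op 7: read(P2, v0) -> 31. No state change.
Op 8: write(P0, v0, 132). refcount(pp0)=2>1 -> COPY to pp4. 5 ppages; refcounts: pp0:1 pp1:2 pp2:1 pp3:1 pp4:1
Op 9: write(P2, v0, 136). refcount(pp0)=1 -> write in place. 5 ppages; refcounts: pp0:1 pp1:2 pp2:1 pp3:1 pp4:1
Op 10: write(P1, v1, 124). refcount(pp3)=1 -> write in place. 5 ppages; refcounts: pp0:1 pp1:2 pp2:1 pp3:1 pp4:1

yes yes no yes no no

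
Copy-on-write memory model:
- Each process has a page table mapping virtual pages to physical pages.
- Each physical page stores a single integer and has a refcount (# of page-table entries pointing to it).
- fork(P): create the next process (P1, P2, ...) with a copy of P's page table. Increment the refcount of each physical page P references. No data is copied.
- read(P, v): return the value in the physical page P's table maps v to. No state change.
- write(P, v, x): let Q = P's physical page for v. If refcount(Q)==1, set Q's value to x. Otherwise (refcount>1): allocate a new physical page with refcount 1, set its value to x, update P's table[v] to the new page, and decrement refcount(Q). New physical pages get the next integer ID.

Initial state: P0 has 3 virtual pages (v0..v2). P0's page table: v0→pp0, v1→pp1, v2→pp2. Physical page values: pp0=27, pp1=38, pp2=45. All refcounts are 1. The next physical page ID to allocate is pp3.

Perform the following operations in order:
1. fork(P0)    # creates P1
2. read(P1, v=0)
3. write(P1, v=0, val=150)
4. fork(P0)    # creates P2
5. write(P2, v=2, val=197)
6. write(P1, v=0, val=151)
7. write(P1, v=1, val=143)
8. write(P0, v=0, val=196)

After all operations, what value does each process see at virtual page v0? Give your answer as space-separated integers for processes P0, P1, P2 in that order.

Answer: 196 151 27

Derivation:
Op 1: fork(P0) -> P1. 3 ppages; refcounts: pp0:2 pp1:2 pp2:2
Op 2: read(P1, v0) -> 27. No state change.
Op 3: write(P1, v0, 150). refcount(pp0)=2>1 -> COPY to pp3. 4 ppages; refcounts: pp0:1 pp1:2 pp2:2 pp3:1
Op 4: fork(P0) -> P2. 4 ppages; refcounts: pp0:2 pp1:3 pp2:3 pp3:1
Op 5: write(P2, v2, 197). refcount(pp2)=3>1 -> COPY to pp4. 5 ppages; refcounts: pp0:2 pp1:3 pp2:2 pp3:1 pp4:1
Op 6: write(P1, v0, 151). refcount(pp3)=1 -> write in place. 5 ppages; refcounts: pp0:2 pp1:3 pp2:2 pp3:1 pp4:1
Op 7: write(P1, v1, 143). refcount(pp1)=3>1 -> COPY to pp5. 6 ppages; refcounts: pp0:2 pp1:2 pp2:2 pp3:1 pp4:1 pp5:1
Op 8: write(P0, v0, 196). refcount(pp0)=2>1 -> COPY to pp6. 7 ppages; refcounts: pp0:1 pp1:2 pp2:2 pp3:1 pp4:1 pp5:1 pp6:1
P0: v0 -> pp6 = 196
P1: v0 -> pp3 = 151
P2: v0 -> pp0 = 27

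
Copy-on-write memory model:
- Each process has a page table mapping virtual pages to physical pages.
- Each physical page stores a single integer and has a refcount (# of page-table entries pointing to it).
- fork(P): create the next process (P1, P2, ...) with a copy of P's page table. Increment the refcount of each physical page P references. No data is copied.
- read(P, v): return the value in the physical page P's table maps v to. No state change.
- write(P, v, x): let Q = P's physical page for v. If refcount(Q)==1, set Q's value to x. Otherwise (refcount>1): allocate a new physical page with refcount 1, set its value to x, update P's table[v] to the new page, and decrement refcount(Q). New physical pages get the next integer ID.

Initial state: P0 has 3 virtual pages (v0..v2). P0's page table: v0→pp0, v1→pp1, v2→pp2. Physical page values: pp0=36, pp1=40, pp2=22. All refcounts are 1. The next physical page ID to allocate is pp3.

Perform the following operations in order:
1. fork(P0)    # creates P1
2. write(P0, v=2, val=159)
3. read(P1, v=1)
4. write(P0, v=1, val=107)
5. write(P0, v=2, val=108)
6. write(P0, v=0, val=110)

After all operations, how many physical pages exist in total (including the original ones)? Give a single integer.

Answer: 6

Derivation:
Op 1: fork(P0) -> P1. 3 ppages; refcounts: pp0:2 pp1:2 pp2:2
Op 2: write(P0, v2, 159). refcount(pp2)=2>1 -> COPY to pp3. 4 ppages; refcounts: pp0:2 pp1:2 pp2:1 pp3:1
Op 3: read(P1, v1) -> 40. No state change.
Op 4: write(P0, v1, 107). refcount(pp1)=2>1 -> COPY to pp4. 5 ppages; refcounts: pp0:2 pp1:1 pp2:1 pp3:1 pp4:1
Op 5: write(P0, v2, 108). refcount(pp3)=1 -> write in place. 5 ppages; refcounts: pp0:2 pp1:1 pp2:1 pp3:1 pp4:1
Op 6: write(P0, v0, 110). refcount(pp0)=2>1 -> COPY to pp5. 6 ppages; refcounts: pp0:1 pp1:1 pp2:1 pp3:1 pp4:1 pp5:1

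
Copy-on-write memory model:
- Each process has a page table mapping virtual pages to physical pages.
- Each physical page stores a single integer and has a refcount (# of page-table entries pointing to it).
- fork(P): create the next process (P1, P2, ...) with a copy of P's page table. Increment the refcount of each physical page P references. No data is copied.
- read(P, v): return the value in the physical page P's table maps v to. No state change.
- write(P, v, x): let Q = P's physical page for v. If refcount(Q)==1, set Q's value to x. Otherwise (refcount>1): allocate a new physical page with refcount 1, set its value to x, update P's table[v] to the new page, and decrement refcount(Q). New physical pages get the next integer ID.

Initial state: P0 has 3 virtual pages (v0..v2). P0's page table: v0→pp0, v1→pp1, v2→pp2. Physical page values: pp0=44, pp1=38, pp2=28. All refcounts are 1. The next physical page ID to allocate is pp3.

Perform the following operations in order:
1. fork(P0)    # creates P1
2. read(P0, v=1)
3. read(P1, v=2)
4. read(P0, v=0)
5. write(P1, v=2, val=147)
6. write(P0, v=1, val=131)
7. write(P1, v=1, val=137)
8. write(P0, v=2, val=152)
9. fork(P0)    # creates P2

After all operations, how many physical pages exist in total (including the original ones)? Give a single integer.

Answer: 5

Derivation:
Op 1: fork(P0) -> P1. 3 ppages; refcounts: pp0:2 pp1:2 pp2:2
Op 2: read(P0, v1) -> 38. No state change.
Op 3: read(P1, v2) -> 28. No state change.
Op 4: read(P0, v0) -> 44. No state change.
Op 5: write(P1, v2, 147). refcount(pp2)=2>1 -> COPY to pp3. 4 ppages; refcounts: pp0:2 pp1:2 pp2:1 pp3:1
Op 6: write(P0, v1, 131). refcount(pp1)=2>1 -> COPY to pp4. 5 ppages; refcounts: pp0:2 pp1:1 pp2:1 pp3:1 pp4:1
Op 7: write(P1, v1, 137). refcount(pp1)=1 -> write in place. 5 ppages; refcounts: pp0:2 pp1:1 pp2:1 pp3:1 pp4:1
Op 8: write(P0, v2, 152). refcount(pp2)=1 -> write in place. 5 ppages; refcounts: pp0:2 pp1:1 pp2:1 pp3:1 pp4:1
Op 9: fork(P0) -> P2. 5 ppages; refcounts: pp0:3 pp1:1 pp2:2 pp3:1 pp4:2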